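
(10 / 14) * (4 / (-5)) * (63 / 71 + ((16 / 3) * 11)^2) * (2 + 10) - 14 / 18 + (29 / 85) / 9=-8975722342 / 380205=-23607.59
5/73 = 0.07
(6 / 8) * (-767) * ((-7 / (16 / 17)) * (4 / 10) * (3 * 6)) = 2464371 / 80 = 30804.64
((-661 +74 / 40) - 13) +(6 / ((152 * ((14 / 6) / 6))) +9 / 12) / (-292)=-522074613 / 776720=-672.15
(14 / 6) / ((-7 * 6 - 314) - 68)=-7 / 1272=-0.01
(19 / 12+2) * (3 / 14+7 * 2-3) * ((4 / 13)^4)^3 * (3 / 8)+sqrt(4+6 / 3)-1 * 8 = -1304690997124792 / 163086595857367+sqrt(6) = -5.55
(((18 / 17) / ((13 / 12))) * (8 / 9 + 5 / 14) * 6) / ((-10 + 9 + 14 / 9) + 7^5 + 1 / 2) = 203472 / 468037115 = 0.00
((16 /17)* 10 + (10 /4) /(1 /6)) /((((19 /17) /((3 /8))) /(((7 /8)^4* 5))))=14946225 /622592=24.01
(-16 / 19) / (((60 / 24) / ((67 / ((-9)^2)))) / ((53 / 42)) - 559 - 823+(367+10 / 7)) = 198856 / 238780695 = 0.00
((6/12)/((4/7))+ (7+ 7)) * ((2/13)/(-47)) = -119/2444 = -0.05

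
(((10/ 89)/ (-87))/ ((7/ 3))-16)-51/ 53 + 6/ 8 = -62098399/ 3830204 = -16.21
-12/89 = -0.13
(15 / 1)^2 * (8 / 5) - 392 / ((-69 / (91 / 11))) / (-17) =4609408 / 12903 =357.24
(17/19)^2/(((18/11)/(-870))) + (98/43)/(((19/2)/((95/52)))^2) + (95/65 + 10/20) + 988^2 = 7679076780160/7870161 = 975720.42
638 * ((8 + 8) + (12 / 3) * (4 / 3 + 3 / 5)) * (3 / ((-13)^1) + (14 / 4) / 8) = 3130.29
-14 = -14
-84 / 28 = -3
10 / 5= 2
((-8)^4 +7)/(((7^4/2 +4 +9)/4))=32824/2427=13.52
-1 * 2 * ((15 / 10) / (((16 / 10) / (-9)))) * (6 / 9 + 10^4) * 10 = 3375225 / 2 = 1687612.50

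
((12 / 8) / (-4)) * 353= -1059 / 8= -132.38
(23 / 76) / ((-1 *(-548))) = 23 / 41648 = 0.00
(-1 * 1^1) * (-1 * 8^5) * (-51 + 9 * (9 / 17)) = -25755648 / 17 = -1515038.12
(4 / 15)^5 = 1024 / 759375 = 0.00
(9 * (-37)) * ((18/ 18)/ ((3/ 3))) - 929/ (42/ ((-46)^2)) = -989875/ 21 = -47136.90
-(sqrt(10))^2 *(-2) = 20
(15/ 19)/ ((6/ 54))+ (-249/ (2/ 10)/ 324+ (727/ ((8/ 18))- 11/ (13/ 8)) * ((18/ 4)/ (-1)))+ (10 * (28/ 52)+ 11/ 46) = -8984216551/ 1227096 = -7321.53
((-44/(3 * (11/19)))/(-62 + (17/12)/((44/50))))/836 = 8/15943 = 0.00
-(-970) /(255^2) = 194 /13005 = 0.01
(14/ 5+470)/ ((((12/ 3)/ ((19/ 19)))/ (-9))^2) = 47871/ 20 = 2393.55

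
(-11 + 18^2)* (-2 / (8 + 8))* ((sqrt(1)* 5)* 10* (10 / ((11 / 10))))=-17784.09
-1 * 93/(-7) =93/7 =13.29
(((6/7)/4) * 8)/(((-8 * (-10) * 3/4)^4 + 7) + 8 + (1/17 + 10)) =0.00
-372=-372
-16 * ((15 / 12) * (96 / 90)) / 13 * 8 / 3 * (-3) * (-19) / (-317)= 9728 / 12363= 0.79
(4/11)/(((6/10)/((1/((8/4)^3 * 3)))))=5/198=0.03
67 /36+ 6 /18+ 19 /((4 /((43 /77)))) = 3359 /693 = 4.85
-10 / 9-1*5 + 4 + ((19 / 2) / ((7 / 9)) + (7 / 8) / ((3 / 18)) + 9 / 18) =3995 / 252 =15.85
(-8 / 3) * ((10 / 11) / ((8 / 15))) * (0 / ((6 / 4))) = 0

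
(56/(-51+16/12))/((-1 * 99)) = 56/4917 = 0.01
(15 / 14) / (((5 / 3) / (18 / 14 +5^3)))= 3978 / 49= 81.18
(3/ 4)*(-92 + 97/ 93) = -8459/ 124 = -68.22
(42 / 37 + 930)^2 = 867012.64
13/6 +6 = 8.17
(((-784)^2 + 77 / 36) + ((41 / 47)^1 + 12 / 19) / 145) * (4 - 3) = 2865204376453 / 4661460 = 614658.15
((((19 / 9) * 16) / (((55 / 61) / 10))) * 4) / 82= 18.27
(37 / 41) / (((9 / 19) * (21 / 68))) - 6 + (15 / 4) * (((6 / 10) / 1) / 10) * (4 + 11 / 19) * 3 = 19198001 / 5889240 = 3.26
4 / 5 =0.80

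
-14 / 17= -0.82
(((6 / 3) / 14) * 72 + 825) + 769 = 11230 / 7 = 1604.29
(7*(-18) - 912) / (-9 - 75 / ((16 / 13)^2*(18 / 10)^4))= 75.68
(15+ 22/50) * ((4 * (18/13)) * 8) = 222336/325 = 684.11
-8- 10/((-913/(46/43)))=-313612/39259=-7.99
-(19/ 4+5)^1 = -39/ 4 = -9.75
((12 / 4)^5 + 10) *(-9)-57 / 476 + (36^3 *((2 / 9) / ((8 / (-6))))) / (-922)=-497831361 / 219436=-2268.69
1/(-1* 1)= -1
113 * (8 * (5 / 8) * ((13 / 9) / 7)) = 7345 / 63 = 116.59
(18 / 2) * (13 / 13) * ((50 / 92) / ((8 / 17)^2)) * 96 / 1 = 195075 / 92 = 2120.38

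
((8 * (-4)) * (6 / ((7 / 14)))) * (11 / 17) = -4224 / 17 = -248.47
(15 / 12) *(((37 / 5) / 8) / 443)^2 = 1369 / 251198720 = 0.00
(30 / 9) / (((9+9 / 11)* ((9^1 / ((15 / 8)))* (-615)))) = -55 / 478224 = -0.00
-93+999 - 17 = 889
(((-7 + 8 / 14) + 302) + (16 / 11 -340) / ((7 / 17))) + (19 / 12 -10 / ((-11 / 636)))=53.15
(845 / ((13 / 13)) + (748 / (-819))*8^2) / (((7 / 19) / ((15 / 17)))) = 61197385 / 32487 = 1883.75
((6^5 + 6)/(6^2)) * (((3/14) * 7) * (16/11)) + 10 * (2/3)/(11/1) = 15584/33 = 472.24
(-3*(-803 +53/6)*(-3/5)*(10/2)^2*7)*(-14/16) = 3502275/16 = 218892.19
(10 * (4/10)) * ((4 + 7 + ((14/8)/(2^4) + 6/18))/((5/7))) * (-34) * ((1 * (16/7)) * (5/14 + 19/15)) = -12736009/1575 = -8086.35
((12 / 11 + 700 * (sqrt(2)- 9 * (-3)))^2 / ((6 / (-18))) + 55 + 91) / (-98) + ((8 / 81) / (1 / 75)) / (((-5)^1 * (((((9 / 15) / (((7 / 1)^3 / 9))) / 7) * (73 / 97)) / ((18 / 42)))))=62373600 * sqrt(2) / 77 + 23537385562813 / 2146419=12111464.87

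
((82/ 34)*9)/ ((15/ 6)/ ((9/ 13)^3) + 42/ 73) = 39274146/ 14673397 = 2.68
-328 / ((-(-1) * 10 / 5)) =-164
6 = 6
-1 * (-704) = 704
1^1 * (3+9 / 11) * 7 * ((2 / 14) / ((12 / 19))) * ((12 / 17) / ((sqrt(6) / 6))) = 798 * sqrt(6) / 187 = 10.45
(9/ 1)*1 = 9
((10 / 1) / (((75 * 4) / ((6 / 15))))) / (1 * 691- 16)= 1 / 50625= 0.00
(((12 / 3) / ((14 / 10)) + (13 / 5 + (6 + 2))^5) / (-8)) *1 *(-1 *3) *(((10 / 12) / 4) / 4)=2927430951 / 1120000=2613.78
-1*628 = -628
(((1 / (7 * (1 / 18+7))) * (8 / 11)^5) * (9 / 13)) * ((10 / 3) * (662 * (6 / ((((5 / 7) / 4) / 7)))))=393587195904 / 265895201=1480.23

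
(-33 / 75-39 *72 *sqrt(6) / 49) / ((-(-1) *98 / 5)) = -7020 *sqrt(6) / 2401-11 / 490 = -7.18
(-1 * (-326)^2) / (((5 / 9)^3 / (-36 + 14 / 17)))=46330171992 / 2125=21802433.88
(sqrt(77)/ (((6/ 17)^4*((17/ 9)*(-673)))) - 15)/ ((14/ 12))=-90/ 7 - 4913*sqrt(77)/ 113064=-13.24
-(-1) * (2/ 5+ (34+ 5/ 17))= 2949/ 85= 34.69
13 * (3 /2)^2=117 /4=29.25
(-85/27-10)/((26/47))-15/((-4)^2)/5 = -134533/5616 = -23.96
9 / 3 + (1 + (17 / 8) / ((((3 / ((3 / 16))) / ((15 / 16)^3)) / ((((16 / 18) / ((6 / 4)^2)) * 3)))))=67661 / 16384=4.13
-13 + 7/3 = -32/3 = -10.67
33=33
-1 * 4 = -4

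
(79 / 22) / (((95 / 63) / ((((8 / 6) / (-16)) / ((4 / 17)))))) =-28203 / 33440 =-0.84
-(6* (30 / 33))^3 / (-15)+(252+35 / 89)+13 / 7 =219798938 / 829213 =265.07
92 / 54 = 46 / 27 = 1.70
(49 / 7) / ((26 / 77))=539 / 26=20.73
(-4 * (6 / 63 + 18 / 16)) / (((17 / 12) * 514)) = -205 / 30583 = -0.01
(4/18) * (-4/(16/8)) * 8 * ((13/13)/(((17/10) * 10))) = -32/153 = -0.21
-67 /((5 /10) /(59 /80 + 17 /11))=-134603 /440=-305.92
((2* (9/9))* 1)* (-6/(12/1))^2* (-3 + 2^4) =13/2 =6.50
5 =5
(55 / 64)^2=0.74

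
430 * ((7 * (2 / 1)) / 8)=1505 / 2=752.50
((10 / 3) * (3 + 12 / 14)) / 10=9 / 7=1.29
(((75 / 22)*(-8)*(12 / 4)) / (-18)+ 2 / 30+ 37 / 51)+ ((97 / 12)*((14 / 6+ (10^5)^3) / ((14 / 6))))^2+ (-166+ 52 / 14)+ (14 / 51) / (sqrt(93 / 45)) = 12001275510204137638605440000000.00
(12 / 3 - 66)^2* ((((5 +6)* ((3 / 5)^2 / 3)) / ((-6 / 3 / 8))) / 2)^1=-253704 / 25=-10148.16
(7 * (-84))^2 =345744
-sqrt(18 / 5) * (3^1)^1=-9 * sqrt(10) / 5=-5.69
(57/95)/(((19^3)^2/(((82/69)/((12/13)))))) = 533/32461657890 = 0.00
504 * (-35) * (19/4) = -83790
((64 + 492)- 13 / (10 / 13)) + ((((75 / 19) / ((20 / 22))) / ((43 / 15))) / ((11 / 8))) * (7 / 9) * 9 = 4467447 / 8170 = 546.81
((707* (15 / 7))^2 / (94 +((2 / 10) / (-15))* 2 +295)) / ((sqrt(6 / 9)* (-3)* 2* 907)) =-57380625* sqrt(6) / 105839644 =-1.33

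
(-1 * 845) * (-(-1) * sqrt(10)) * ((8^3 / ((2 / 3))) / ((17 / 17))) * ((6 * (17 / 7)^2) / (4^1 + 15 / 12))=-1500395520 * sqrt(10) / 343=-13832849.08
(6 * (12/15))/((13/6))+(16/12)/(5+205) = 9098/4095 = 2.22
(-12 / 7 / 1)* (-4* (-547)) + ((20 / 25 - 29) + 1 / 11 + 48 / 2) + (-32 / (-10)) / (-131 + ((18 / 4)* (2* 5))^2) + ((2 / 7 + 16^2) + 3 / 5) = -1275382051 / 364595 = -3498.08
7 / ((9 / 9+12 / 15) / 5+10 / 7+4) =1225 / 1013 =1.21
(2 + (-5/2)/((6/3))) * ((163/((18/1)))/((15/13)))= 2119/360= 5.89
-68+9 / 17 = -1147 / 17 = -67.47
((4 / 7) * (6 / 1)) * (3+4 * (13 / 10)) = 984 / 35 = 28.11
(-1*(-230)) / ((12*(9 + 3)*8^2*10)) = 23 / 9216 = 0.00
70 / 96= 35 / 48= 0.73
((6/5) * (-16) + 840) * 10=8208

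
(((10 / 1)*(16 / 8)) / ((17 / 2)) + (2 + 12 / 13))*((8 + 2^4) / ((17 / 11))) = 307824 / 3757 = 81.93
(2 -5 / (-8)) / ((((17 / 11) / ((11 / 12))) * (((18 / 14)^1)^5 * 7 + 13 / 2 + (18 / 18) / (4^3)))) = 4067294 / 81266001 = 0.05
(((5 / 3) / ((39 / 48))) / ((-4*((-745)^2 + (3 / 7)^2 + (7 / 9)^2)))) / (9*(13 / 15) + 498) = -2940 / 1609436807563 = -0.00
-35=-35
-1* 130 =-130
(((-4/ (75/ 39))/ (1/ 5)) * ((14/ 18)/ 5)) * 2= -728/ 225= -3.24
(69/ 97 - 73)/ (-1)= 7012/ 97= 72.29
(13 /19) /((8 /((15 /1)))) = 195 /152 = 1.28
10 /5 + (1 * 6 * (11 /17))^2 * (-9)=-133.65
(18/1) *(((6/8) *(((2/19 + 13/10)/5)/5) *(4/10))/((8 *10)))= 0.00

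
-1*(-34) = 34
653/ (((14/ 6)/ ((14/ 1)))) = 3918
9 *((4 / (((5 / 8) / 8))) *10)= 4608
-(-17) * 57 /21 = 323 /7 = 46.14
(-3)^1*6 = -18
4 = 4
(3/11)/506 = 3/5566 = 0.00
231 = 231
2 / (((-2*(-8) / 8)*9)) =0.11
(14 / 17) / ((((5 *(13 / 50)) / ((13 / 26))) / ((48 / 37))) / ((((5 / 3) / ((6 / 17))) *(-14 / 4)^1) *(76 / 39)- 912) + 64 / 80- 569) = -53026720 / 36586300899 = -0.00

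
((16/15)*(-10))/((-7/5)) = 160/21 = 7.62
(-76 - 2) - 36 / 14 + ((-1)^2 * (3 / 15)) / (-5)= -14107 / 175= -80.61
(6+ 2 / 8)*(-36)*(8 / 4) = -450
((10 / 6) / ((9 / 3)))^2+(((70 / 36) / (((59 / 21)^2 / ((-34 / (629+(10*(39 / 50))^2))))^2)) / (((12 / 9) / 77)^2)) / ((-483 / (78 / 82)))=678617877271067087975 / 2202274796924970461664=0.31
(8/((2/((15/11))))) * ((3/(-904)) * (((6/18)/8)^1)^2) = -5/159104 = -0.00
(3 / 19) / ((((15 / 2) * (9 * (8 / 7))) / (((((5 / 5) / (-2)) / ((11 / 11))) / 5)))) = -7 / 34200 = -0.00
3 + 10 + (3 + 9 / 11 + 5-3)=207 / 11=18.82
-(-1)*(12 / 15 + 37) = 189 / 5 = 37.80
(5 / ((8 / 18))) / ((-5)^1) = -9 / 4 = -2.25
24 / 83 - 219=-18153 / 83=-218.71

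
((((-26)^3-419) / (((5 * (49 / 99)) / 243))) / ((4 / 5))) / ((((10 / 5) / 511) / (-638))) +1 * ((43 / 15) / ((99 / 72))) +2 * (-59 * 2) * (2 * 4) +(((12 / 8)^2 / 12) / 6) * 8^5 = 1663377434576777 / 4620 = 360038405752.55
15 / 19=0.79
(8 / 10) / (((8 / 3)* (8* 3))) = 1 / 80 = 0.01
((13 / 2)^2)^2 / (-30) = -28561 / 480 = -59.50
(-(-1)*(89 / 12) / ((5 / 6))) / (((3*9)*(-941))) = -89 / 254070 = -0.00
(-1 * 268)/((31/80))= -691.61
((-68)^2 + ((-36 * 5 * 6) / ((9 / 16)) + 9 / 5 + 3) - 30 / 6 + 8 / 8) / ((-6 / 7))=-15778 / 5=-3155.60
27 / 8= 3.38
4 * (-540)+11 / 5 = -10789 / 5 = -2157.80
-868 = -868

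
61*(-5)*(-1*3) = 915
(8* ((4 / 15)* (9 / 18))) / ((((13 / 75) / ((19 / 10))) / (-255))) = -38760 / 13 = -2981.54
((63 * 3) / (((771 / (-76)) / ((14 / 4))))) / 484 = -8379 / 62194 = -0.13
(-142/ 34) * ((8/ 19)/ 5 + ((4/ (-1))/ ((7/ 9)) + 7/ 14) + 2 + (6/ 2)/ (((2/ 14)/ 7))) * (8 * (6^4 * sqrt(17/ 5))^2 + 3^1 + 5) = -1557831676915076/ 56525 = -27560047358.07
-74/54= -1.37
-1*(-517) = 517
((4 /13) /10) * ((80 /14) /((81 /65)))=80 /567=0.14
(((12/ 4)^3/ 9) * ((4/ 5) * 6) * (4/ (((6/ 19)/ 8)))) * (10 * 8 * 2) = 233472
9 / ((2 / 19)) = 171 / 2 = 85.50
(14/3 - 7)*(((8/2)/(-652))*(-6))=-0.09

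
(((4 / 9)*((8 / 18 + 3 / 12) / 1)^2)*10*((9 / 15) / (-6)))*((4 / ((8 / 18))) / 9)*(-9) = 625 / 324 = 1.93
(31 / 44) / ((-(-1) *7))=31 / 308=0.10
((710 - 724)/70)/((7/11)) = -11/35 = -0.31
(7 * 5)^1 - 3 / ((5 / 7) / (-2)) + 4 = 237 / 5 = 47.40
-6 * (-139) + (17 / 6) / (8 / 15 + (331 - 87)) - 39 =795.01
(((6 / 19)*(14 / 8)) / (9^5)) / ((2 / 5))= 35 / 1495908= 0.00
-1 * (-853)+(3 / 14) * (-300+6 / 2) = 11051 / 14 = 789.36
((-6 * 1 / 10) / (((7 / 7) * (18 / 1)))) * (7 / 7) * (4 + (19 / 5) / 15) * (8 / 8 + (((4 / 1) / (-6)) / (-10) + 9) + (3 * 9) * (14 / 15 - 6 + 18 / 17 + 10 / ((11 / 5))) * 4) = -5541929 / 573750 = -9.66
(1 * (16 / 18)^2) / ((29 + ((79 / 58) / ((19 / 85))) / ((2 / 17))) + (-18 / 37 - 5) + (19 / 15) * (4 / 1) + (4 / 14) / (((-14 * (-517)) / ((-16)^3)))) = 661073754880 / 67111893942903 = 0.01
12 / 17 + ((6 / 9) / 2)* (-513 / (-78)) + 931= 412783 / 442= 933.90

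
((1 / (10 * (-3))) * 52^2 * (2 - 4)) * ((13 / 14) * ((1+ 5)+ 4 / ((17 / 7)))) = 1280.04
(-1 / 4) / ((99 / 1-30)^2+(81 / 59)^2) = -0.00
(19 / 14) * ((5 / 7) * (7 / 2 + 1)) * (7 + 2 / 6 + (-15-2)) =-8265 / 196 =-42.17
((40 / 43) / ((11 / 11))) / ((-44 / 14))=-140 / 473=-0.30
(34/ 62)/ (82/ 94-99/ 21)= -0.14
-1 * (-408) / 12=34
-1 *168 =-168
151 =151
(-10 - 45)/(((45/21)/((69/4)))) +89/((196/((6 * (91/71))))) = -873245/1988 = -439.26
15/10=3/2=1.50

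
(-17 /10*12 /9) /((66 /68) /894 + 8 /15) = -344488 /81221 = -4.24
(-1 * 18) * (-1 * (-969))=-17442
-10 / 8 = -5 / 4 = -1.25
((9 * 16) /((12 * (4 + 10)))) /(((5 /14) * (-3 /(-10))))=8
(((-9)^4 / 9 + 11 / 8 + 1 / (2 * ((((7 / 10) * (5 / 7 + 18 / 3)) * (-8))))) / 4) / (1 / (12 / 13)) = 102981 / 611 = 168.55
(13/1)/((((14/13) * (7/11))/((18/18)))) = 18.97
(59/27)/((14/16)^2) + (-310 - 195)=-664339/1323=-502.15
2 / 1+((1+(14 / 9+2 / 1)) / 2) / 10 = 401 / 180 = 2.23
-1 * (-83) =83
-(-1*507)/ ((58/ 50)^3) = 7921875/ 24389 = 324.81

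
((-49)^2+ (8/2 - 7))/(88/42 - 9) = -50358/145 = -347.30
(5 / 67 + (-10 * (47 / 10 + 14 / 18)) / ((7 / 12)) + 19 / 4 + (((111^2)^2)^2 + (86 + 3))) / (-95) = -129699385679704732217 / 534660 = -242582923128165.06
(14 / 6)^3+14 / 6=406 / 27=15.04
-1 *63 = -63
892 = 892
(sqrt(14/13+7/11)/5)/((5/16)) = 112 * sqrt(715)/3575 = 0.84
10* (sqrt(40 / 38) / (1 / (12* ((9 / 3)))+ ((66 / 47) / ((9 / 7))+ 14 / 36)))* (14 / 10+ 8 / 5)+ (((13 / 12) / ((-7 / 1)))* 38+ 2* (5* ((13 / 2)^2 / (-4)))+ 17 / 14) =-2647 / 24+ 33840* sqrt(95) / 16169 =-89.89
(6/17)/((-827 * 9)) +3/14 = 0.21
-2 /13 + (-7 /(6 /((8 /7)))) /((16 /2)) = -25 /78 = -0.32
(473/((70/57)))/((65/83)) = 2237763/4550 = 491.82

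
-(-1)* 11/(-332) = -11/332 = -0.03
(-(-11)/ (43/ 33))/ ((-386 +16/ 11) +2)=-3993/ 180944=-0.02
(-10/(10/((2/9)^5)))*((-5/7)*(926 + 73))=5920/15309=0.39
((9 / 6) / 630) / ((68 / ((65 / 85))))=13 / 485520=0.00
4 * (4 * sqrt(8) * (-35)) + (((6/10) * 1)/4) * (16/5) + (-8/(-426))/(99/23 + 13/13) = 157066/324825 - 1120 * sqrt(2) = -1583.44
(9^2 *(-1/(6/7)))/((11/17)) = -146.05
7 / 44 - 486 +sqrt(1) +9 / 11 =-21297 / 44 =-484.02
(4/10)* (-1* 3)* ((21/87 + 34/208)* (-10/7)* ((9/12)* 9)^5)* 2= 52560046341/2702336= 19449.86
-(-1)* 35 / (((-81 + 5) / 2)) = -35 / 38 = -0.92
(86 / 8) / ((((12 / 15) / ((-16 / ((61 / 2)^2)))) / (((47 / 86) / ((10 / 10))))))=-470 / 3721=-0.13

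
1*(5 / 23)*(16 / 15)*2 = 32 / 69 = 0.46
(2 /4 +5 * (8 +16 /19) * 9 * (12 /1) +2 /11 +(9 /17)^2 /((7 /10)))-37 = 4007211737 /845614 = 4738.82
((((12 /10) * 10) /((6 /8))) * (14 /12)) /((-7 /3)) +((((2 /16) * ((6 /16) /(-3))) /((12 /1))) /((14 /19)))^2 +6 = -231210647 /115605504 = -2.00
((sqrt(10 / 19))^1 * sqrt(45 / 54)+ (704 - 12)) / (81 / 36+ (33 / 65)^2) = 84500 * sqrt(57) / 2415717+ 11694800 / 42381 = 276.21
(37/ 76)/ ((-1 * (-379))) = 37/ 28804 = 0.00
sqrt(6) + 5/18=2.73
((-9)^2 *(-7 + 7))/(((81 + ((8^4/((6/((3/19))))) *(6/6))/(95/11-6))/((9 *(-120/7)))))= 0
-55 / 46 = -1.20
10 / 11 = 0.91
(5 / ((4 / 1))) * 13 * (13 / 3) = 845 / 12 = 70.42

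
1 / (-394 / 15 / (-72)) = 540 / 197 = 2.74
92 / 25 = 3.68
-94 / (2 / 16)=-752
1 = 1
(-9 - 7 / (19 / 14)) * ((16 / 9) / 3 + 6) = -47882 / 513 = -93.34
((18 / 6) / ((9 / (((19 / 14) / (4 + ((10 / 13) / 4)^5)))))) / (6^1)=56436536 / 2994303627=0.02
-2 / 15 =-0.13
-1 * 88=-88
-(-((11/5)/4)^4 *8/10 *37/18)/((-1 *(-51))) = 541717/183600000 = 0.00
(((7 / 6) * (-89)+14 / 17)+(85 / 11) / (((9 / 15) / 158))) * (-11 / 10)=-2125.02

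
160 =160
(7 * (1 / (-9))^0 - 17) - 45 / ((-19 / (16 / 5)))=-2.42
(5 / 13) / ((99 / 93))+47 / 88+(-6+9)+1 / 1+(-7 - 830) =-2855783 / 3432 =-832.10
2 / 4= 1 / 2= 0.50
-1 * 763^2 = -582169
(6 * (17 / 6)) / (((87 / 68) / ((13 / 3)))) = 15028 / 261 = 57.58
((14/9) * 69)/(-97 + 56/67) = -21574/19329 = -1.12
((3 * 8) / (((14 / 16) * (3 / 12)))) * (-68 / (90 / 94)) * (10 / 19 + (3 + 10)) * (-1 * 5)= 210271232 / 399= 526995.57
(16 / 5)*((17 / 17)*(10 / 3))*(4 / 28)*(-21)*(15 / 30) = -16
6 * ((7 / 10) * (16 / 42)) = 8 / 5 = 1.60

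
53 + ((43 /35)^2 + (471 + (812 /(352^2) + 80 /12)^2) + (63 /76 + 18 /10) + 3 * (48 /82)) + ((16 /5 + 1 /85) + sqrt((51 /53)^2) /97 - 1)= 576.65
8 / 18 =4 / 9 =0.44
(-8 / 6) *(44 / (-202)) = 88 / 303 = 0.29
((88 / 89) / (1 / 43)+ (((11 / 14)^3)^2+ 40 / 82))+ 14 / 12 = 3660251469083 / 82425830592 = 44.41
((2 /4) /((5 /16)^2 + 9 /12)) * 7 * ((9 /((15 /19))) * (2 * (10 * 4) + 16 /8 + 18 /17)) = 10301952 /2635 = 3909.66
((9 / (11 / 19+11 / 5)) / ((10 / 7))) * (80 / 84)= 95 / 44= 2.16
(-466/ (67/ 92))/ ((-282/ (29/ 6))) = 310822/ 28341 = 10.97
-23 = -23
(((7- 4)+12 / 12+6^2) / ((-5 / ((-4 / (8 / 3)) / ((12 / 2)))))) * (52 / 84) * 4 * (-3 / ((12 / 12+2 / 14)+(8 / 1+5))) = -104 / 99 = -1.05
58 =58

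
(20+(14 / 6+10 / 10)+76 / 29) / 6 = 1129 / 261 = 4.33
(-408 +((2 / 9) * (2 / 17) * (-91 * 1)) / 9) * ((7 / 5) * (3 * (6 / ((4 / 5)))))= -1967630 / 153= -12860.33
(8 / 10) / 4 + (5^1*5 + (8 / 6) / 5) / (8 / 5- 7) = -1814 / 405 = -4.48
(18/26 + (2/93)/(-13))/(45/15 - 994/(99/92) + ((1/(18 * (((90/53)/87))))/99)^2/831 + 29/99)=-661034541222000/880951556097071693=-0.00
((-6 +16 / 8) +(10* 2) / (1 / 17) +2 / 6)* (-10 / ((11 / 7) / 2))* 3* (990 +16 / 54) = -3777009880 / 297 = -12717204.98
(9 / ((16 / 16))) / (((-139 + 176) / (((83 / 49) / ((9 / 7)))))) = 83 / 259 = 0.32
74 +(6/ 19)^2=26750/ 361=74.10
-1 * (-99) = 99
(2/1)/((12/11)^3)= 1.54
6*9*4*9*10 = 19440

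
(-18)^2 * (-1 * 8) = -2592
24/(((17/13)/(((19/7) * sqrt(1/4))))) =2964/119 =24.91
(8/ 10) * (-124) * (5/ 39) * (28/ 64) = -217/ 39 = -5.56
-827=-827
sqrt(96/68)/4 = sqrt(102)/34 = 0.30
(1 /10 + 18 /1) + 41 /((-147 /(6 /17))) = 149953 /8330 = 18.00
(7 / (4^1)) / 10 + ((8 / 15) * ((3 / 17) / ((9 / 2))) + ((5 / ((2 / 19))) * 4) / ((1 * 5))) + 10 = 294959 / 6120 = 48.20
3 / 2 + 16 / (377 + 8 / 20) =5821 / 3774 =1.54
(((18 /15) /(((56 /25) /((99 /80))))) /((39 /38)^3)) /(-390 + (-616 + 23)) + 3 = 362745919 /120940456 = 3.00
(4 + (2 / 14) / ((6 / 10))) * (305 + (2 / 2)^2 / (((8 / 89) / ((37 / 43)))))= 458617 / 344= 1333.19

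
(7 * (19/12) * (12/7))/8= 19/8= 2.38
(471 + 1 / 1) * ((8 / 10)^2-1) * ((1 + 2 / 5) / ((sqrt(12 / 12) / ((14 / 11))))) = -416304 / 1375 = -302.77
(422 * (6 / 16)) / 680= 633 / 2720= 0.23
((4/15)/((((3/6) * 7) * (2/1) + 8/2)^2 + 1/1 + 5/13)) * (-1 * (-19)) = 988/23865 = 0.04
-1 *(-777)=777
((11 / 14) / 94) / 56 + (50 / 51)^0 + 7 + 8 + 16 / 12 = 17.33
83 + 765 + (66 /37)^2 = 1165268 /1369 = 851.18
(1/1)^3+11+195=207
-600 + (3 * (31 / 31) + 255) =-342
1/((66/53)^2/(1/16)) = 2809/69696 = 0.04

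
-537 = -537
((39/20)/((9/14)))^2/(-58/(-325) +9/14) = 753571/67266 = 11.20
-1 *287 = -287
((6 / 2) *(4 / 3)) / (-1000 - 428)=-1 / 357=-0.00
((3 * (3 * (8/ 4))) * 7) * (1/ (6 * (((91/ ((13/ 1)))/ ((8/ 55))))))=24/ 55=0.44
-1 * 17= -17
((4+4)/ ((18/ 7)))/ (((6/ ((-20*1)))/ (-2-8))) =2800/ 27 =103.70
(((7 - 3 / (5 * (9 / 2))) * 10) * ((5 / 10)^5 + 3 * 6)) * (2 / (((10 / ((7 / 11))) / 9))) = 1248051 / 880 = 1418.24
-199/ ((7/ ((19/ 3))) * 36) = -5.00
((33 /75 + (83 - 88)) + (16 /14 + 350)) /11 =60652 /1925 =31.51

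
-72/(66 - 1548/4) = 24/107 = 0.22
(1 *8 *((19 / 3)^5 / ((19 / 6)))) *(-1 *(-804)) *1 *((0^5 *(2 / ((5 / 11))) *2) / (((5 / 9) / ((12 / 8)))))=0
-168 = -168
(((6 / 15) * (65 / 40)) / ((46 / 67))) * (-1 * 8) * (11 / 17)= -4.90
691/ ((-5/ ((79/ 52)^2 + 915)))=-1713957091/ 13520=-126771.97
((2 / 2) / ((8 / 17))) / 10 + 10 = 817 / 80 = 10.21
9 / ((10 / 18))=81 / 5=16.20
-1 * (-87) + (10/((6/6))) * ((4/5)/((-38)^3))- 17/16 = 9431109/109744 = 85.94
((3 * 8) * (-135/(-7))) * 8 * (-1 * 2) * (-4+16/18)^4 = -56197120/81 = -693791.60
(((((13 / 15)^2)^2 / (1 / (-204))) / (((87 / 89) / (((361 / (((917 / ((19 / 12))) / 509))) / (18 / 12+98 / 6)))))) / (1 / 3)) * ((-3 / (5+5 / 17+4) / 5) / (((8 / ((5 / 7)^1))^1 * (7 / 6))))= 2564719322809111 / 82610556157500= 31.05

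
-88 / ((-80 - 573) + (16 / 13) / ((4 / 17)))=1144 / 8421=0.14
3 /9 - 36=-107 /3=-35.67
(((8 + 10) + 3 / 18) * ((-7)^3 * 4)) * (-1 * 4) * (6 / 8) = 74774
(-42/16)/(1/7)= -147/8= -18.38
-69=-69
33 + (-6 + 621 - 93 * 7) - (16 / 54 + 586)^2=-250591087 / 729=-343746.35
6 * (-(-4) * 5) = 120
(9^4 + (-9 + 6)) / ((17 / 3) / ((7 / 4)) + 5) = 137718 / 173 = 796.06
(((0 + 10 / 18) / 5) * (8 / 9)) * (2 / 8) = 2 / 81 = 0.02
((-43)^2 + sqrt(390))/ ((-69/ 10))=-18490/ 69 - 10 *sqrt(390)/ 69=-270.83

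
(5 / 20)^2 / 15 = 1 / 240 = 0.00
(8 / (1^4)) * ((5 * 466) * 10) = 186400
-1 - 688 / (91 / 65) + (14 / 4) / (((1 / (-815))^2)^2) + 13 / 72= 778267716254407 / 504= 1544181976695.25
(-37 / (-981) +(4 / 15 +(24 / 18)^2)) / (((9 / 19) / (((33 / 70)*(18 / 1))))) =304931 / 8175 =37.30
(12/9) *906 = 1208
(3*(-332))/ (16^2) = -249/ 64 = -3.89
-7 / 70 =-1 / 10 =-0.10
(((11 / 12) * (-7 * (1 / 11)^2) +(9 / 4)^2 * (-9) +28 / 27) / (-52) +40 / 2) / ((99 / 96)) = 20.23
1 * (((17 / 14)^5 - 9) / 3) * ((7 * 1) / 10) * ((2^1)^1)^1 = -3420559 / 1152480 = -2.97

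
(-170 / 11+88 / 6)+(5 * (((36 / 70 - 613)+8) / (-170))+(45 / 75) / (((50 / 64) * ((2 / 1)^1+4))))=16806689 / 981750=17.12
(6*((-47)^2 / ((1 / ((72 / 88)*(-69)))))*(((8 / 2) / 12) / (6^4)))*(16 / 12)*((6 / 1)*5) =-7698.03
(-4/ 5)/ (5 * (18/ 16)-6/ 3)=-32/ 145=-0.22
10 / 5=2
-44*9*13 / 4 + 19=-1268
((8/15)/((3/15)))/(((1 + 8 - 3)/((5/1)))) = 20/9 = 2.22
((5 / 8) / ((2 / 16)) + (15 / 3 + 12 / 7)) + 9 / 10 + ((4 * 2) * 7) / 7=1443 / 70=20.61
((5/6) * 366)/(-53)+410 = 21425/53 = 404.25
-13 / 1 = -13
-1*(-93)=93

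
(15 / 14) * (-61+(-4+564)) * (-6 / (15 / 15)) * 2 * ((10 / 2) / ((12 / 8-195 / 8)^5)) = 0.01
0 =0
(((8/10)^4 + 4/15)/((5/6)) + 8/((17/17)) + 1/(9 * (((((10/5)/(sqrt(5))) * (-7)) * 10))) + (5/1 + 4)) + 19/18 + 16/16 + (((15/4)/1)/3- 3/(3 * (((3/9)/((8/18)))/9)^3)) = -192024329/112500- sqrt(5)/1260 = -1706.88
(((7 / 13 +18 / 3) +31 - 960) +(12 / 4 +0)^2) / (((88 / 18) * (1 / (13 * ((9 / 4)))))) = -961875 / 176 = -5465.20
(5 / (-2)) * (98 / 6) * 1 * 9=-735 / 2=-367.50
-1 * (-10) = 10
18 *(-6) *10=-1080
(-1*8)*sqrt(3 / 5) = -8*sqrt(15) / 5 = -6.20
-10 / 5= -2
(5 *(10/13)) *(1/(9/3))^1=50/39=1.28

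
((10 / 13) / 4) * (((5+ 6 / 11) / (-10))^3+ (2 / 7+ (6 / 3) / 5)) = 0.10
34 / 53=0.64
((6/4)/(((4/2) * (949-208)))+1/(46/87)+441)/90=2012857/409032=4.92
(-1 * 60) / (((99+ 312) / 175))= -3500 / 137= -25.55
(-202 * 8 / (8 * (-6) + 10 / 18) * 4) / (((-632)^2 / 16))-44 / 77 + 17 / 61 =-0.29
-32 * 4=-128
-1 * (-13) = 13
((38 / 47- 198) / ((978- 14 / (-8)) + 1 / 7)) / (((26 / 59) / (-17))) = 130141256 / 16764007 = 7.76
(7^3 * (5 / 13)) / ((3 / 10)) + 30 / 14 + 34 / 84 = 80497 / 182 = 442.29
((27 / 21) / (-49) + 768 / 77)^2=1408726089 / 14235529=98.96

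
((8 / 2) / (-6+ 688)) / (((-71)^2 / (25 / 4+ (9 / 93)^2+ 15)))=1151 / 46533542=0.00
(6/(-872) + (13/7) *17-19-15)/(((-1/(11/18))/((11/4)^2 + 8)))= 6786329/292992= 23.16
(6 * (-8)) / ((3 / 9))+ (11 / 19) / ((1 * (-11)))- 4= -2813 / 19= -148.05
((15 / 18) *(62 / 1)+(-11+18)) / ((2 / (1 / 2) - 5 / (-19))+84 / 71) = 237424 / 22041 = 10.77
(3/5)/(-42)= -1/70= -0.01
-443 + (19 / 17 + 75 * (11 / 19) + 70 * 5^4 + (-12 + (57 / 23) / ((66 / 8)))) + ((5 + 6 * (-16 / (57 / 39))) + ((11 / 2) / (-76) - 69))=28248677865 / 653752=43210.08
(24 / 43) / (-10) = -12 / 215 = -0.06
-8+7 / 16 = -121 / 16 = -7.56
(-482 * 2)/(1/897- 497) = 1.94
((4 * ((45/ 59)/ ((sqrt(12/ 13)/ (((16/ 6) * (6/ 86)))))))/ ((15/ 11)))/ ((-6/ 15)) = -440 * sqrt(39)/ 2537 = -1.08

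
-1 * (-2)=2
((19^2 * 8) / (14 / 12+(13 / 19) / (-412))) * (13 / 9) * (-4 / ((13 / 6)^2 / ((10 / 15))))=-723432448 / 355667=-2034.02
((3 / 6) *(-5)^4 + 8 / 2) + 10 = 653 / 2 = 326.50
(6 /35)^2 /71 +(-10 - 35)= -3913839 /86975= -45.00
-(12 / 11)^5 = -248832 / 161051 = -1.55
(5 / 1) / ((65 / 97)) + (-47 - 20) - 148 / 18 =-7928 / 117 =-67.76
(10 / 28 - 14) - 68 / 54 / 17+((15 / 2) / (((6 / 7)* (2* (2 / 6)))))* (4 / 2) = 9475 / 756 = 12.53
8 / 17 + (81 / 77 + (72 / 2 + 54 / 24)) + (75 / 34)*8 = 300649 / 5236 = 57.42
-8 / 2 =-4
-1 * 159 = -159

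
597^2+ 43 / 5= 1782088 / 5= 356417.60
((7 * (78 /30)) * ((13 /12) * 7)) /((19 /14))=57967 /570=101.70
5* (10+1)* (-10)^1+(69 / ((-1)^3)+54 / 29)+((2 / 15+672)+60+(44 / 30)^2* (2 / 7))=5280487 / 45675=115.61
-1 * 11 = -11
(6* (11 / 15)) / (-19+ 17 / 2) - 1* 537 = -56429 / 105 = -537.42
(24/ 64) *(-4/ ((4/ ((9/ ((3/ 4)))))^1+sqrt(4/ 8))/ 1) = 9/ 7 - 27 *sqrt(2)/ 14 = -1.44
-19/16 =-1.19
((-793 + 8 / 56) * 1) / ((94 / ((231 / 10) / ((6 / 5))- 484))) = 5158725 / 1316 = 3920.00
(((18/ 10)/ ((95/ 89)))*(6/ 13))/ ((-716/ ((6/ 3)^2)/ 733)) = -3522798/ 1105325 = -3.19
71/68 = 1.04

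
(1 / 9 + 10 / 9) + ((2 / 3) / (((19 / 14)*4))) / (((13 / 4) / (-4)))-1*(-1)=2.07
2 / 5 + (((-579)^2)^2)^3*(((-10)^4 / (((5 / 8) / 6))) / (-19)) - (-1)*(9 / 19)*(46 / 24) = -2725486237867591423727018002858446719503 / 380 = -7172332204914714272965837000000000000.00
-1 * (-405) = 405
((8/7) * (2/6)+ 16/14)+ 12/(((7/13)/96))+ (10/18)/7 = 2141.03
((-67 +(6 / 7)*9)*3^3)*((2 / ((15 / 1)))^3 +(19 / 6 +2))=-2895953 / 350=-8274.15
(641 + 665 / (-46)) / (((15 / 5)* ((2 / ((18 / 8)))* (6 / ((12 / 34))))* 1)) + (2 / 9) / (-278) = 108158957 / 7826256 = 13.82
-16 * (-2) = 32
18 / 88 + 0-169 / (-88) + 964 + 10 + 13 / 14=54715 / 56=977.05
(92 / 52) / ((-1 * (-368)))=1 / 208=0.00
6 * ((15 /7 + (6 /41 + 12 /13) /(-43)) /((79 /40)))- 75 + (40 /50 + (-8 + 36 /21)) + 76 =123489643 /63371035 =1.95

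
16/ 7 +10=12.29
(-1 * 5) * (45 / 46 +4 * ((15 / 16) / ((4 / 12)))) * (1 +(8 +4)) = -794.84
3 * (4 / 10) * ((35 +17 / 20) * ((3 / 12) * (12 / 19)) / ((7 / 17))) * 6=329103 / 3325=98.98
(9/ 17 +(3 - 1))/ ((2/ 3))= 129/ 34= 3.79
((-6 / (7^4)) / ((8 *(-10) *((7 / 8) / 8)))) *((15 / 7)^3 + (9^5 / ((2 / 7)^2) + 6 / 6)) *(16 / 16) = 1190941698 / 5764801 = 206.59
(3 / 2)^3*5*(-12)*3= -1215 / 2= -607.50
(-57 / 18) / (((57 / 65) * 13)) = -5 / 18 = -0.28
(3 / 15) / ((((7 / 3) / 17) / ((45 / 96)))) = 153 / 224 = 0.68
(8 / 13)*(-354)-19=-3079 / 13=-236.85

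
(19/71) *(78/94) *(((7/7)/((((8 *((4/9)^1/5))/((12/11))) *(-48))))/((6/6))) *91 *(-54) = 81928665/2349248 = 34.87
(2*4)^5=32768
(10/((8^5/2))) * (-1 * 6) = -15/4096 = -0.00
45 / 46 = 0.98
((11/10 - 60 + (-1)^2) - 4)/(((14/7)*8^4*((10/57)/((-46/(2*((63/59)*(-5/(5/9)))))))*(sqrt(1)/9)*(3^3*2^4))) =-15959677/7431782400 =-0.00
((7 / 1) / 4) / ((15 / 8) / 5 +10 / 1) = 14 / 83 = 0.17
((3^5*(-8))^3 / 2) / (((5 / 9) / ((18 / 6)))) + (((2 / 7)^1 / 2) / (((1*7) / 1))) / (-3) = -14579407842053 / 735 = -19835929036.81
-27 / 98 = -0.28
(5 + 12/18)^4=83521/81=1031.12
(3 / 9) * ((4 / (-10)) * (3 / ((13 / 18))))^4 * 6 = 15.24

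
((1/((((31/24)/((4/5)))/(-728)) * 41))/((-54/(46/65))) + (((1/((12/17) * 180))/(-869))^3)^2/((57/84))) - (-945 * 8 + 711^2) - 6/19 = -6920256707644963088811748826473242543160120453/13897181349514326470538467006152704000000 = -497961.17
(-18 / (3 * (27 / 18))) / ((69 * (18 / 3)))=-2 / 207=-0.01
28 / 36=7 / 9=0.78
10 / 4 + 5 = 7.50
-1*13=-13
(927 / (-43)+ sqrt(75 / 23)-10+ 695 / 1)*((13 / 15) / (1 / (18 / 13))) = 6*sqrt(69) / 23+ 171168 / 215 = 798.30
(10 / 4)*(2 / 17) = 5 / 17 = 0.29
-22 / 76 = -11 / 38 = -0.29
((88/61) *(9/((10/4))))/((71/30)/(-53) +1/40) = -2014848/7625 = -264.24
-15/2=-7.50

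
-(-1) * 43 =43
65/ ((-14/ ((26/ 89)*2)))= -1690/ 623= -2.71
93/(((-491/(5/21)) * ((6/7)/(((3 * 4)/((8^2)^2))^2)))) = -465/1029701632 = -0.00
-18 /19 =-0.95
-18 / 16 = -9 / 8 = -1.12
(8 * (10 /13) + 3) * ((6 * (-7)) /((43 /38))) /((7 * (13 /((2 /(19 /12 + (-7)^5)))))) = 651168 /1465499555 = 0.00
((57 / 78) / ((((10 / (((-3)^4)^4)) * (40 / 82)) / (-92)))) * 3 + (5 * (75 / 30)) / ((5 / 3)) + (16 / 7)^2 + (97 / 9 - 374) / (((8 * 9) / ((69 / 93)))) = -569376331778073613 / 319901400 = -1779849452.92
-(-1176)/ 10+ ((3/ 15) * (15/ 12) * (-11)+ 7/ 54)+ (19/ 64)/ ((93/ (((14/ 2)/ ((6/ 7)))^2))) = 13712519/ 119040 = 115.19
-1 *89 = -89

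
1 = 1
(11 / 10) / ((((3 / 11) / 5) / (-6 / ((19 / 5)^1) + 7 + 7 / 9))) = 64130 / 513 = 125.01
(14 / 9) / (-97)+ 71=61969 / 873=70.98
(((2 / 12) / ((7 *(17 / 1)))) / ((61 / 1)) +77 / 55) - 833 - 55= -193074877 / 217770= -886.60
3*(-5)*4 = -60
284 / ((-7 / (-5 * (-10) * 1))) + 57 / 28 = -56743 / 28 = -2026.54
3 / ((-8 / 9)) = -27 / 8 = -3.38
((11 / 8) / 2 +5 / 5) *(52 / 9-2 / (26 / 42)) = 447 / 104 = 4.30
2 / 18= 1 / 9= 0.11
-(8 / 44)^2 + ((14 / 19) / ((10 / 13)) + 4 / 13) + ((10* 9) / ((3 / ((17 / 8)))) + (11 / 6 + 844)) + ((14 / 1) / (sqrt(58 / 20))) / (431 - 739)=1633293221 / 1793220 - sqrt(290) / 638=910.79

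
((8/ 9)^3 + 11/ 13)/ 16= 14675/ 151632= 0.10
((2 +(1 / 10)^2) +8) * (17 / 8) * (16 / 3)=17017 / 150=113.45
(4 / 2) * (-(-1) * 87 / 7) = 24.86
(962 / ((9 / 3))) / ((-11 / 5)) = -4810 / 33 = -145.76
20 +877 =897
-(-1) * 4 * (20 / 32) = 5 / 2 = 2.50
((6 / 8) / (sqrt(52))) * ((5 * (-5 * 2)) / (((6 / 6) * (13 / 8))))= -150 * sqrt(13) / 169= -3.20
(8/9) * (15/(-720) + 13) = 11.54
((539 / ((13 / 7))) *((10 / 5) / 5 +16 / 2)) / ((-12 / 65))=-26411 / 2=-13205.50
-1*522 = -522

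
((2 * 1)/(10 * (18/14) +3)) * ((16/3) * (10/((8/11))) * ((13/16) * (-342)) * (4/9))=-380380/333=-1142.28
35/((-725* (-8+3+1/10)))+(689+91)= 158342/203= 780.01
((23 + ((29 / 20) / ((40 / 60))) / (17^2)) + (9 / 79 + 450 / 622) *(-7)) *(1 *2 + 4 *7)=14609085429 / 28401764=514.37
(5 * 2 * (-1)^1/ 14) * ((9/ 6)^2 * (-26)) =585/ 14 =41.79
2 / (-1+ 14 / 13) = 26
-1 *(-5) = 5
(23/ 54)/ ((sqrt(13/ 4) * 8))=23 * sqrt(13)/ 2808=0.03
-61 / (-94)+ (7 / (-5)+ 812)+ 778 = 746947 / 470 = 1589.25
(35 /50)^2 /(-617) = -49 /61700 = -0.00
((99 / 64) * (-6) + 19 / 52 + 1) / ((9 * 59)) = -3293 / 220896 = -0.01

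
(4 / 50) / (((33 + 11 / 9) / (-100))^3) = -911250 / 456533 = -2.00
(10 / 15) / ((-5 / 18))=-12 / 5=-2.40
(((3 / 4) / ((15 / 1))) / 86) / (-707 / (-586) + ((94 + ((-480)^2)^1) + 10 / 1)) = 293 / 116165403860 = 0.00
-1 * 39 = -39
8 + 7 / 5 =47 / 5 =9.40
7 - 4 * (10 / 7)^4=-23193 / 2401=-9.66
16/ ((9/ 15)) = 80/ 3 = 26.67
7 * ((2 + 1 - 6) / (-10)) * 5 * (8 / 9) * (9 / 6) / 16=7 / 8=0.88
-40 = -40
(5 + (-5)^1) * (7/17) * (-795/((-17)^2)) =0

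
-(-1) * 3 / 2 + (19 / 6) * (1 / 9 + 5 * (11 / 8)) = 10205 / 432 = 23.62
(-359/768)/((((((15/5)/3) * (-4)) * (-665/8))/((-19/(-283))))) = -359/3803520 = -0.00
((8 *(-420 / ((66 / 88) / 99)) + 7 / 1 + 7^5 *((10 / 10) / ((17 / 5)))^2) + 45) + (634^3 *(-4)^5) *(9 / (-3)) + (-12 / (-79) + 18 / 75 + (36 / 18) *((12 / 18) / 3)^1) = 4021575180638746399 / 5136975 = 782868357474.73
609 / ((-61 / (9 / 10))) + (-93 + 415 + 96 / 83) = 15906497 / 50630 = 314.17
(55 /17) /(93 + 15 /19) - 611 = -1682599 /2754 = -610.97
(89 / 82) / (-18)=-89 / 1476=-0.06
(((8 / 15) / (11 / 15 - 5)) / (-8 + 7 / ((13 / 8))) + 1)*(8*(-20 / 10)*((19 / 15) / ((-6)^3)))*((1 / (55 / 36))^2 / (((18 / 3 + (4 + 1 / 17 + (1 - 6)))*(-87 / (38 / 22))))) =-2436389 / 14937813000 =-0.00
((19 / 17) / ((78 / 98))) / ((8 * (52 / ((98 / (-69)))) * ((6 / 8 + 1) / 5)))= -32585 / 2378844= -0.01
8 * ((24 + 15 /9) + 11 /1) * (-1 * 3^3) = -7920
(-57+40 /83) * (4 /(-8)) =4691 /166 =28.26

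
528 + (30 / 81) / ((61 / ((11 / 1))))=869726 / 1647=528.07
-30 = -30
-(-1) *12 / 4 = 3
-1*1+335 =334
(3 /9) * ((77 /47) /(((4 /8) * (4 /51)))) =1309 /94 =13.93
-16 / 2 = -8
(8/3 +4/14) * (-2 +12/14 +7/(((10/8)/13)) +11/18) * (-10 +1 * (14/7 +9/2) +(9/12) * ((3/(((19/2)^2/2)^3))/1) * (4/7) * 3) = -3253585938118879/4356919039410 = -746.76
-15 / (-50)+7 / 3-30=-821 / 30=-27.37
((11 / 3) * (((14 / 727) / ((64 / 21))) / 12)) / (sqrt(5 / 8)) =539 * sqrt(10) / 697920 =0.00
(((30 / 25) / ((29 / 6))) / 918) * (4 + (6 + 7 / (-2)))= 13 / 7395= 0.00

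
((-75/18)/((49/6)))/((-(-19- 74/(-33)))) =-825/27097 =-0.03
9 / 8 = 1.12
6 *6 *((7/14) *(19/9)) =38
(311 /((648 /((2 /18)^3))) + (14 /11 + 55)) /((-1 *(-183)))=292414069 /950925096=0.31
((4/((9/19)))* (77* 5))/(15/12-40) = -23408/279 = -83.90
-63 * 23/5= -1449/5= -289.80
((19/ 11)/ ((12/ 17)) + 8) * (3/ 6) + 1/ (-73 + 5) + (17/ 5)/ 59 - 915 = -1204450889/ 1323960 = -909.73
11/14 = 0.79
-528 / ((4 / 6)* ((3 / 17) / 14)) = -62832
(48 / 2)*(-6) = -144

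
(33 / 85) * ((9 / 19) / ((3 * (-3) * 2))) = -0.01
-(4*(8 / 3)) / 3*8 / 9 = -256 / 81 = -3.16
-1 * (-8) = 8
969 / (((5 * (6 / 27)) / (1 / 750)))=2907 / 2500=1.16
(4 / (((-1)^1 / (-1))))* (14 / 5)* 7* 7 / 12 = 686 / 15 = 45.73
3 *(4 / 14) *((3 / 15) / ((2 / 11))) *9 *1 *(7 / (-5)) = -297 / 25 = -11.88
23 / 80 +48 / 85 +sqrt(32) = 1159 / 1360 +4 * sqrt(2) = 6.51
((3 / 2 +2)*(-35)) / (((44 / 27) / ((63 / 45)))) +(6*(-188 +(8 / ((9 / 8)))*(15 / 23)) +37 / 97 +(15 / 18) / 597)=-423716701657 / 351623448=-1205.03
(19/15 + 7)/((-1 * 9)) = -124/135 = -0.92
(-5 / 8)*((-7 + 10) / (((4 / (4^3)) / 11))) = -330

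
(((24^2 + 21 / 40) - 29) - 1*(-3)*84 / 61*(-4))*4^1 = 2124.00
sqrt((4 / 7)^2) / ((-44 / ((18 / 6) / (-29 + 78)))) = -3 / 3773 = -0.00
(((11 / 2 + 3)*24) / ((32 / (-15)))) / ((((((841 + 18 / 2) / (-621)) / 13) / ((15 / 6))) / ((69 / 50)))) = 3133.33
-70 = -70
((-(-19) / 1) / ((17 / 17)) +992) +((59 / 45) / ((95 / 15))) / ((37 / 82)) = 10665833 / 10545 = 1011.46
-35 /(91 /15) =-75 /13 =-5.77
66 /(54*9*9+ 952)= 33 /2663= 0.01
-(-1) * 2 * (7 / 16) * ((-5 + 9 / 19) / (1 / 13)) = -3913 / 76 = -51.49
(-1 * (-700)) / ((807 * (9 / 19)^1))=13300 / 7263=1.83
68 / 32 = 17 / 8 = 2.12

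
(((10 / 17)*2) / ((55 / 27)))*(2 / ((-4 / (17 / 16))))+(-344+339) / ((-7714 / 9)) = -102159 / 339416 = -0.30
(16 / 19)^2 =256 / 361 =0.71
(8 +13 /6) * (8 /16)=61 /12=5.08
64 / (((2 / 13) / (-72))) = -29952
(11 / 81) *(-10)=-110 / 81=-1.36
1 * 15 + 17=32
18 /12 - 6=-9 /2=-4.50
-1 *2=-2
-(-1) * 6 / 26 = 3 / 13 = 0.23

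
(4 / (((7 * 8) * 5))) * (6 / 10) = 3 / 350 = 0.01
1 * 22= 22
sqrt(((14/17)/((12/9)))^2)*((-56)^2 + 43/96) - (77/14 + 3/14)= 1931.50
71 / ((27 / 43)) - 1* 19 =2540 / 27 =94.07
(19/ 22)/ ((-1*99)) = -19/ 2178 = -0.01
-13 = -13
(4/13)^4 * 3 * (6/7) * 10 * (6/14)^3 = 1244160/68574961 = 0.02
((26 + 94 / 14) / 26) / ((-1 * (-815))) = 0.00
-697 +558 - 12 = -151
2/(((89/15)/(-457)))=-13710/89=-154.04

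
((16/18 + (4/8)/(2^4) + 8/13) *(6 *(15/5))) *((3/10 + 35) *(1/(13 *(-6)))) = -2029397/162240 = -12.51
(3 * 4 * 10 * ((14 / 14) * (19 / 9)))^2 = 577600 / 9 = 64177.78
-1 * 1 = -1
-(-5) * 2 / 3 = 10 / 3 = 3.33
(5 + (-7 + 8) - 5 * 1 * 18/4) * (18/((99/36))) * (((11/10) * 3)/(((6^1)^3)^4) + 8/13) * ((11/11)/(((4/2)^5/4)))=-58047529103/6987202560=-8.31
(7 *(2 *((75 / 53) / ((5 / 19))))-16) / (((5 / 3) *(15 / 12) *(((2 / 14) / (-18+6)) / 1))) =-3167136 / 1325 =-2390.29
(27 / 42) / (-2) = -9 / 28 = -0.32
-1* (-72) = 72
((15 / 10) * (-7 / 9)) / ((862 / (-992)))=1.34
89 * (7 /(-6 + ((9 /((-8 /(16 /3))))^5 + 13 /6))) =-3738 /46679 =-0.08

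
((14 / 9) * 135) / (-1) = -210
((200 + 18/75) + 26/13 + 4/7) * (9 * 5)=319428/35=9126.51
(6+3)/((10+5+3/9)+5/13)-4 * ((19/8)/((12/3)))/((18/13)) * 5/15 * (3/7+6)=-639119/205968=-3.10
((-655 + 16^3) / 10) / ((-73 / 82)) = -386.52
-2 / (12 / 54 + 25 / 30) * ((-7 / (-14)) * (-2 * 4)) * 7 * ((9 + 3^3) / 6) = 6048 / 19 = 318.32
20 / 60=1 / 3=0.33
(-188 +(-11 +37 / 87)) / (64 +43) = -17276 / 9309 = -1.86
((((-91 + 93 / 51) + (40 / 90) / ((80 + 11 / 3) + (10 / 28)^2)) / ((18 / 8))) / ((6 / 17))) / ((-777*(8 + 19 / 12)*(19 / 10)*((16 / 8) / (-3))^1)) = -94345760 / 7924698369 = -0.01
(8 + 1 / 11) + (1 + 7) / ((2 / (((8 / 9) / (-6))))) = 2227 / 297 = 7.50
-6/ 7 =-0.86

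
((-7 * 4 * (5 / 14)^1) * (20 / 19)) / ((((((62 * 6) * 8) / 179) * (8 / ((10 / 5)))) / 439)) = -69.49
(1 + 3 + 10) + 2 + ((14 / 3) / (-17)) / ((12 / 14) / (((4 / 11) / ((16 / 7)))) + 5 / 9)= 710854 / 44557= 15.95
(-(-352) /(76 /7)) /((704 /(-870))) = -3045 /76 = -40.07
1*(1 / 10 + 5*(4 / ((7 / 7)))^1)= 201 / 10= 20.10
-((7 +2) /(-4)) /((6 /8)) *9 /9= 3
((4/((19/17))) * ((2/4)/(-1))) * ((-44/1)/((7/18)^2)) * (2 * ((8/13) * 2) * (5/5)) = 15510528/12103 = 1281.54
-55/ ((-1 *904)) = 55/ 904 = 0.06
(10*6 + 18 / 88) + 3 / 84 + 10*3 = 13897 / 154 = 90.24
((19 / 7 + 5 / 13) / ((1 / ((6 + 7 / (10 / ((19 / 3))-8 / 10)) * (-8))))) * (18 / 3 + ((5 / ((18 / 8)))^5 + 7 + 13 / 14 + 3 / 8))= -11805768232627 / 463908627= -25448.48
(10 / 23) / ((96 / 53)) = 265 / 1104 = 0.24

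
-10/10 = -1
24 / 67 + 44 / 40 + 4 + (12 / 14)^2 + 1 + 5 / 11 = 2761723 / 361130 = 7.65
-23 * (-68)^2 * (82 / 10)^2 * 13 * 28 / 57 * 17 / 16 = -69142280116 / 1425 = -48520898.33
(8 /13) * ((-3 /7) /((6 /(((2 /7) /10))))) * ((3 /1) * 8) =-96 /3185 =-0.03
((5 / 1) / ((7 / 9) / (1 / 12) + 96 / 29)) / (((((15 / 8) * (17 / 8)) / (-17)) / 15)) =-1392 / 55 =-25.31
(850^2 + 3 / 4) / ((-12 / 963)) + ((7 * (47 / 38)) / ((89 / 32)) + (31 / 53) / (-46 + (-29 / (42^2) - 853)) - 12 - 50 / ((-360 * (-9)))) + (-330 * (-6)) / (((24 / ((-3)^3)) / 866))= -11035395532499583091369 / 184200452647920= -59909709.09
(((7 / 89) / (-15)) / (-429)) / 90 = 7 / 51544350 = 0.00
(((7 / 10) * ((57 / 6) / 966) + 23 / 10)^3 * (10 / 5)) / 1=258109832863 / 10512288000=24.55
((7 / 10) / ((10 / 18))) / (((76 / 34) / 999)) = 1069929 / 1900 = 563.12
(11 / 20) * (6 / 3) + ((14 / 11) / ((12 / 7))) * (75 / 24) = 9029 / 2640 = 3.42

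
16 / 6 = 8 / 3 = 2.67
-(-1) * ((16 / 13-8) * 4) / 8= -44 / 13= -3.38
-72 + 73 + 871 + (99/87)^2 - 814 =49867/841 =59.29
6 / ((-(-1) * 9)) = 2 / 3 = 0.67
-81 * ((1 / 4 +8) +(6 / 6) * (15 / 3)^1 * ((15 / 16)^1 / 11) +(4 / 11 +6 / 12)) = -135999 / 176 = -772.72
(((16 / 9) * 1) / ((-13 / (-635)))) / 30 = 1016 / 351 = 2.89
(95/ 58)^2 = 2.68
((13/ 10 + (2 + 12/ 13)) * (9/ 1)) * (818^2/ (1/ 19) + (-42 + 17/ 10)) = 628164928737/ 1300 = 483203791.34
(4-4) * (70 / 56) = 0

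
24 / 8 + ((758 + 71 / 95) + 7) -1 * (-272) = 98871 / 95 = 1040.75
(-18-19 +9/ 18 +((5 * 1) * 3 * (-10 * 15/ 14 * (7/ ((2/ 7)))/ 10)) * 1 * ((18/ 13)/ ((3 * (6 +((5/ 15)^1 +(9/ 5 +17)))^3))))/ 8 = -4.56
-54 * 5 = -270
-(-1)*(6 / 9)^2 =4 / 9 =0.44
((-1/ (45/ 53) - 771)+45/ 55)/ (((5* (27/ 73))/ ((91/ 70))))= -362350027/ 668250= -542.24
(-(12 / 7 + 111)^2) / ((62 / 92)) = -18851.85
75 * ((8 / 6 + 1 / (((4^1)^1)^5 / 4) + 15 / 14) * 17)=5503325 / 1792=3071.05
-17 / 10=-1.70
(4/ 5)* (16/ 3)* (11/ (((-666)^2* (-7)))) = -176/ 11643345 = -0.00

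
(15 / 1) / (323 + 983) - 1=-1291 / 1306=-0.99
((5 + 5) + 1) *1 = 11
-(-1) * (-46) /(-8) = 23 /4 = 5.75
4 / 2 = 2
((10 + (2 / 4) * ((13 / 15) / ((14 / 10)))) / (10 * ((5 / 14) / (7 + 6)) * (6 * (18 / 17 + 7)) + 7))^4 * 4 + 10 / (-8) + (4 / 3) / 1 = 27507604508730607447 / 78531052056485003361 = 0.35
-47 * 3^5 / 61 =-187.23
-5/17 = -0.29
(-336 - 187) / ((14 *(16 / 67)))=-35041 / 224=-156.43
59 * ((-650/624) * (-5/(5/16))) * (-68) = -66866.67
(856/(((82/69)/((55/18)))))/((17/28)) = 7579880/2091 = 3625.00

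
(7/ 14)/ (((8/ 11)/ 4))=11/ 4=2.75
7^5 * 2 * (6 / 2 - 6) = -100842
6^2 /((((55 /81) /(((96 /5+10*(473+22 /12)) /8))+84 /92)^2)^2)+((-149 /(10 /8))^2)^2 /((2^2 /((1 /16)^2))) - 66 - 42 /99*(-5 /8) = 11046036396464434852264297627206385137587 /56031554062868691484277243163920625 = 197139.57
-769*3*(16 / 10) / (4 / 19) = -87666 / 5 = -17533.20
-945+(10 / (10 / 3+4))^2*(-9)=-961.74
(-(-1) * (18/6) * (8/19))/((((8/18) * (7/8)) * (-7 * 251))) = -432/233681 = -0.00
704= 704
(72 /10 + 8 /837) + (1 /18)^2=362219 /50220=7.21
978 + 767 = 1745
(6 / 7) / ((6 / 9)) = 9 / 7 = 1.29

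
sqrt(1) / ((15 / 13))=13 / 15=0.87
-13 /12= -1.08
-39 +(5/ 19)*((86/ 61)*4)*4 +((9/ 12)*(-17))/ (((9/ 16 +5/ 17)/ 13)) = -61181149/ 270047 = -226.56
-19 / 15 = -1.27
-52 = -52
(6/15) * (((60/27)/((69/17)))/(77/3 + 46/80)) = 5440/651843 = 0.01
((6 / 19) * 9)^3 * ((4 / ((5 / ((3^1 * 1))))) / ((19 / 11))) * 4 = 83140992 / 651605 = 127.59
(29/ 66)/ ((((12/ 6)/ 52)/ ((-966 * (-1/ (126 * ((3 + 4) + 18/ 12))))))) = 17342/ 1683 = 10.30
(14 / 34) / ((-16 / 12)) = -21 / 68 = -0.31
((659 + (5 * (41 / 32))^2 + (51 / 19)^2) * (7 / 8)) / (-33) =-610033725 / 32530432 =-18.75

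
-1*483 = -483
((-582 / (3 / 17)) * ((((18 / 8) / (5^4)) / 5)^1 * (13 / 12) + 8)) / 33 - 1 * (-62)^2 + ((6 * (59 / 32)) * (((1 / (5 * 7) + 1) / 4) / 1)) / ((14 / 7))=-107234145083 / 23100000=-4642.17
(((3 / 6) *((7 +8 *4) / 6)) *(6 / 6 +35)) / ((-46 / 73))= -8541 / 46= -185.67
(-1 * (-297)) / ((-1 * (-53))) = 5.60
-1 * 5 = -5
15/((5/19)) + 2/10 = 286/5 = 57.20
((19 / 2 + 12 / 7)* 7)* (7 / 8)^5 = 2638699 / 65536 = 40.26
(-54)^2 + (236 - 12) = 3140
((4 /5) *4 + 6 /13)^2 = 56644 /4225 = 13.41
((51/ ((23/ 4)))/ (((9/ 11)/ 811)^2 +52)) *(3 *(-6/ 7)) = -292233332952/ 666279278693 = -0.44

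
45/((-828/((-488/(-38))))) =-305/437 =-0.70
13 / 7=1.86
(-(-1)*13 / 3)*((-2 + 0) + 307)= 3965 / 3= 1321.67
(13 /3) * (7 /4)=91 /12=7.58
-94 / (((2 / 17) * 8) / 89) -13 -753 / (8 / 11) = -39749 / 4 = -9937.25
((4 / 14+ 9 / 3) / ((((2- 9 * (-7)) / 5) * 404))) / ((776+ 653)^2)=23 / 75073595324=0.00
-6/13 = -0.46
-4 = -4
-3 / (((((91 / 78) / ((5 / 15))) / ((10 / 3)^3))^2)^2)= -16000000000000 / 425329947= -37617.85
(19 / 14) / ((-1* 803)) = -19 / 11242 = -0.00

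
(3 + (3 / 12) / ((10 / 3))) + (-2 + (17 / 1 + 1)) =763 / 40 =19.08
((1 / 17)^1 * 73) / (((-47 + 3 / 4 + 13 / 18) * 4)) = -657 / 27863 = -0.02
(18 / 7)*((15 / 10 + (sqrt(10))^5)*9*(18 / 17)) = 4374 / 119 + 291600*sqrt(10) / 119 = 7785.67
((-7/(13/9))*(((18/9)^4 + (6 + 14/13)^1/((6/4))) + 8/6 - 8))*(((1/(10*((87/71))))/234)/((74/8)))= -272356/106082145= -0.00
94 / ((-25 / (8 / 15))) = -752 / 375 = -2.01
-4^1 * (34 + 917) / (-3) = 1268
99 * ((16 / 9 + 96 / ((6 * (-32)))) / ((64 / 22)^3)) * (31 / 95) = 10439033 / 6225920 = 1.68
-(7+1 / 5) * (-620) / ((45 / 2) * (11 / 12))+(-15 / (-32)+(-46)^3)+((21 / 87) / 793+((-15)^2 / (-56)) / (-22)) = -27516025375763 / 283323040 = -97118.91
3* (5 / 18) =5 / 6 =0.83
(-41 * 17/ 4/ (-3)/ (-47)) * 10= -3485/ 282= -12.36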